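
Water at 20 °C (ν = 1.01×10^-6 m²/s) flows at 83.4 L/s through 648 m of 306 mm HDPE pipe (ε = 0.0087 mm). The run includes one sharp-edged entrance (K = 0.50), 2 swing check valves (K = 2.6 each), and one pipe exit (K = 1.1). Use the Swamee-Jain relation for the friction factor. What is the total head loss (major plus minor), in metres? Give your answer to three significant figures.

V = 4Q/(πD²) = 1.134 m/s; V²/2g = 0.06555 m
Re = 3.44×10^5, ε/D = 2.84×10^-5 → f = 0.01437 (Swamee-Jain)
Major: h_f = f(L/D)·V²/2g = 0.01437·2118·0.06555 = 1.995 m
Minor: ΣK = 6.80; h_m = ΣK·V²/2g = 0.4457 m
Total H_L = 1.995 + 0.4457 = 2.440 m

H_L ≈ 2.44 m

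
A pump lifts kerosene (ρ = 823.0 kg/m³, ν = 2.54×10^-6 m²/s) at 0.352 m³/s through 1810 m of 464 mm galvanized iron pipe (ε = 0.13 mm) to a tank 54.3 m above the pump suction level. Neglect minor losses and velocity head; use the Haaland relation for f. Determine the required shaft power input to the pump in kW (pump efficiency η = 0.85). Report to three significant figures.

V = 4Q/(πD²) = 2.082 m/s; Re = 3.80×10^5; ε/D = 2.80×10^-4; f = 0.01632
h_f = f(L/D)V²/2g = 14.06 m
Total head H = z + h_f = 54.3 + 14.06 = 68.36 m
P_hyd = ρgQH = 823.0·9.81·0.352·68.36 = 194.3 kW
P_shaft = P_hyd/η = 194.3/0.85 = 228.6 kW

P_shaft ≈ 229 kW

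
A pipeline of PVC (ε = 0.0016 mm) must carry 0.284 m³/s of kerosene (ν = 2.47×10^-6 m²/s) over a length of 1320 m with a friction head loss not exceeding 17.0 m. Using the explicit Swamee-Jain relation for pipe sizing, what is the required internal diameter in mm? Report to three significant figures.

D ≈ 377 mm

Swamee-Jain (Type III): D = 0.66·[ε^1.25·(LQ²/(gh_f))^4.75 + ν·Q^9.4·(L/(gh_f))^5.2]^0.04
LQ²/(gh_f) = 0.6384; L/(gh_f) = 7.915
Term 1 = ε^1.25·(…)^4.75 = 6.75×10^-9; Term 2 = ν·Q^9.4·(…)^5.2 = 8.43×10^-7
D = 0.66·(6.75×10^-9 + 8.43×10^-7)^0.04 = 0.3773 m = 377 mm
Check: V = 2.54 m/s, Re = 3.88×10^5, f = 0.01376, h_f = 15.8 m ≈ 17.0 m ✓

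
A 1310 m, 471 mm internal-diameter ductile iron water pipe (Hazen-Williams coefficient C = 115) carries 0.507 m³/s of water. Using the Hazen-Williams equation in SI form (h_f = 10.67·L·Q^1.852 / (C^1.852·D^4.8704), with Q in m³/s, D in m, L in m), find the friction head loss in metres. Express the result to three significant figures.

h_f ≈ 23.7 m

h_f = 10.67·1310·0.507^1.852 / (115^1.852·0.471^4.8704) = 23.73 m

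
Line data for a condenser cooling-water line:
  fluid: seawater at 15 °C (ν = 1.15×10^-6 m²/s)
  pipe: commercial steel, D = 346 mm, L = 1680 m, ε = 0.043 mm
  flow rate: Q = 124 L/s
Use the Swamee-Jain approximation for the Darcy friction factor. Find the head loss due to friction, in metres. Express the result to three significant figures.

h_f ≈ 6.51 m

V = 4Q/(πD²) = 4·0.124/(π·0.346²) = 1.319 m/s
Re = VD/ν = 1.319·0.346/1.15×10^-6 = 3.97×10^5 → turbulent
ε/D = 0.043/346 = 1.24×10^-4
Swamee-Jain: f = 0.01513
h_f = f(L/D)V²/(2g) = 0.01513·(1680/0.346)·1.319²/(2·9.81) = 6.512 m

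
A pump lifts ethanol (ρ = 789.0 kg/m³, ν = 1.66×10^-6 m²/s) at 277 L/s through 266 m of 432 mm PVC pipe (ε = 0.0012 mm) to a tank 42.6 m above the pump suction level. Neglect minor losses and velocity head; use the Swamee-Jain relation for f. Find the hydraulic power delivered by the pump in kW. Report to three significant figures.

V = 4Q/(πD²) = 1.890 m/s; Re = 4.92×10^5; ε/D = 2.78×10^-6; f = 0.01317
h_f = f(L/D)V²/2g = 1.477 m
Total head H = z + h_f = 42.6 + 1.477 = 44.08 m
P_hyd = ρgQH = 789.0·9.81·0.277·44.08 = 94.50 kW

P_hyd ≈ 94.5 kW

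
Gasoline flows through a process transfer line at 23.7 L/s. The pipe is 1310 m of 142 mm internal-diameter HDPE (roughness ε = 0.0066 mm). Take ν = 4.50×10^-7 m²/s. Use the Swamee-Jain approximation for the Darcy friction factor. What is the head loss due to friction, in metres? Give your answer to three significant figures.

V = 4Q/(πD²) = 4·0.0237/(π·0.142²) = 1.497 m/s
Re = VD/ν = 1.497·0.142/4.50×10^-7 = 4.72×10^5 → turbulent
ε/D = 0.0066/142 = 4.65×10^-5
Swamee-Jain: f = 0.01390
h_f = f(L/D)V²/(2g) = 0.01390·(1310/0.142)·1.497²/(2·9.81) = 14.64 m

h_f ≈ 14.6 m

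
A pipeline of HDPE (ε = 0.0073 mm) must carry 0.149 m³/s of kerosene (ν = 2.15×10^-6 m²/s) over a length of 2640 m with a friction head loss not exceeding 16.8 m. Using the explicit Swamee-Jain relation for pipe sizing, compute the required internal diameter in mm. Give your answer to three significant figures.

D ≈ 341 mm

Swamee-Jain (Type III): D = 0.66·[ε^1.25·(LQ²/(gh_f))^4.75 + ν·Q^9.4·(L/(gh_f))^5.2]^0.04
LQ²/(gh_f) = 0.3556; L/(gh_f) = 16.02
Term 1 = ε^1.25·(…)^4.75 = 2.80×10^-9; Term 2 = ν·Q^9.4·(…)^5.2 = 6.67×10^-8
D = 0.66·(2.80×10^-9 + 6.67×10^-8)^0.04 = 0.3414 m = 341 mm
Check: V = 1.63 m/s, Re = 2.58×10^5, f = 0.01501, h_f = 15.7 m ≈ 16.8 m ✓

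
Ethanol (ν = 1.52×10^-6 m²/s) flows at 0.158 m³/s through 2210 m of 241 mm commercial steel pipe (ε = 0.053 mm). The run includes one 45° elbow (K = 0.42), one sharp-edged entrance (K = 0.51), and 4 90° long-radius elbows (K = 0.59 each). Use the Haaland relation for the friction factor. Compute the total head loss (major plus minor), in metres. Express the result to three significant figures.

V = 4Q/(πD²) = 3.464 m/s; V²/2g = 0.6115 m
Re = 5.49×10^5, ε/D = 2.20×10^-4 → f = 0.01536 (Haaland)
Major: h_f = f(L/D)·V²/2g = 0.01536·9170·0.6115 = 86.14 m
Minor: ΣK = 3.29; h_m = ΣK·V²/2g = 2.012 m
Total H_L = 86.14 + 2.012 = 88.15 m

H_L ≈ 88.2 m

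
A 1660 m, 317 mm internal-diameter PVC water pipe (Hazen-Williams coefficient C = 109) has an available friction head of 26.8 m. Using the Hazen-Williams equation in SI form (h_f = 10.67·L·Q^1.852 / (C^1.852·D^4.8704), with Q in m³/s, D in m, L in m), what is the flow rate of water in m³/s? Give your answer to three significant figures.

Q ≈ 0.159 m³/s

Rearranging: Q = [h_f·C^1.852·D^4.8704 / (10.67·L)]^(1/1.852)
Q = [26.8·109^1.852·0.317^4.8704 / (10.67·1660)]^0.540 = 0.1594 m³/s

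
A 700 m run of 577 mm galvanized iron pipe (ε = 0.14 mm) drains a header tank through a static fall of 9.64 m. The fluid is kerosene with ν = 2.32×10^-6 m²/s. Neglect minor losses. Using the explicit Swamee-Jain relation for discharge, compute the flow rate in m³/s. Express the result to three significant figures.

Swamee-Jain (Type II): Q = -0.965·√(gD⁵h_f/L)·ln[ε/(3.7D) + √(3.17ν²L/(gD³h_f))]
√(gD⁵h_f/L) = √(9.81·0.577⁵·9.64/700) = 0.09295
ε/(3.7D) = 6.56×10^-5; √(3.17ν²L/(gD³h_f)) = 2.56×10^-5
Q = -0.965·0.09295·ln(9.122×10^-5) = 0.8344 m³/s
Check: V = 3.19 m/s, Re = 7.94×10^5, f = 0.01541, h_f = 9.70 m ≈ 9.64 m ✓

Q ≈ 0.834 m³/s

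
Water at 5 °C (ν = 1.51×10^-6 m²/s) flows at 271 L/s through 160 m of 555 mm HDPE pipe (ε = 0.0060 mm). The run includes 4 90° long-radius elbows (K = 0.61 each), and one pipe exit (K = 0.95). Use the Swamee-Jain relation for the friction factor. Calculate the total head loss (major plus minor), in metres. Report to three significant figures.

V = 4Q/(πD²) = 1.120 m/s; V²/2g = 0.06396 m
Re = 4.12×10^5, ε/D = 1.08×10^-5 → f = 0.01371 (Swamee-Jain)
Major: h_f = f(L/D)·V²/2g = 0.01371·288.3·0.06396 = 0.2528 m
Minor: ΣK = 3.39; h_m = ΣK·V²/2g = 0.2168 m
Total H_L = 0.2528 + 0.2168 = 0.4696 m

H_L ≈ 0.470 m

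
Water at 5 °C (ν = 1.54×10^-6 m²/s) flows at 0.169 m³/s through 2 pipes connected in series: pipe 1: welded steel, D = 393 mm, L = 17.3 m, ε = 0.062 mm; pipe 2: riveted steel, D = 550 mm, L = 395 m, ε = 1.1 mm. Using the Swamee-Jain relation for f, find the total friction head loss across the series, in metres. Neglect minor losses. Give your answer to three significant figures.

Pipe 1: V = 1.393 m/s, Re = 3.56×10^5, ε/D = 1.58×10^-4, f = 0.01565, h_1 = f(L/D)V²/2g = 0.06813 m
Pipe 2: V = 0.7113 m/s, Re = 2.54×10^5, ε/D = 0.00200, f = 0.02429, h_2 = f(L/D)V²/2g = 0.4498 m
Series → Q common, losses add: H = Σh = 0.5180 m

H ≈ 0.518 m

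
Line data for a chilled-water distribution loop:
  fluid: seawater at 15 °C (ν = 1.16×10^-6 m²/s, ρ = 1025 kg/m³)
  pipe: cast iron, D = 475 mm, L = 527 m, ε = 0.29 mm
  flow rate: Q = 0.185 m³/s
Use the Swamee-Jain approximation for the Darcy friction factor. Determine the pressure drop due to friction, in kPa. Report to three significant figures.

Δp ≈ 11.5 kPa

V = 4Q/(πD²) = 4·0.185/(π·0.475²) = 1.044 m/s
Re = VD/ν = 1.044·0.475/1.16×10^-6 = 4.27×10^5 → turbulent
ε/D = 0.29/475 = 6.11×10^-4
Swamee-Jain: f = 0.01857
h_f = f(L/D)V²/(2g) = 0.01857·(527/0.475)·1.044²/(2·9.81) = 1.144 m
Δp = ρg·h_f = 1025·9.81·1.144 = 11.51 kPa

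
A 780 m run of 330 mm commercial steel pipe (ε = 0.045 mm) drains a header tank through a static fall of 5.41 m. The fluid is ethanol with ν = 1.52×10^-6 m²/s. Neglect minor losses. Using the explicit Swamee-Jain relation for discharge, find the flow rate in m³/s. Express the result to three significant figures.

Q ≈ 0.146 m³/s

Swamee-Jain (Type II): Q = -0.965·√(gD⁵h_f/L)·ln[ε/(3.7D) + √(3.17ν²L/(gD³h_f))]
√(gD⁵h_f/L) = √(9.81·0.330⁵·5.41/780) = 0.01632
ε/(3.7D) = 3.69×10^-5; √(3.17ν²L/(gD³h_f)) = 5.47×10^-5
Q = -0.965·0.01632·ln(9.158×10^-5) = 0.1464 m³/s
Check: V = 1.71 m/s, Re = 3.72×10^5, f = 0.01537, h_f = 5.42 m ≈ 5.41 m ✓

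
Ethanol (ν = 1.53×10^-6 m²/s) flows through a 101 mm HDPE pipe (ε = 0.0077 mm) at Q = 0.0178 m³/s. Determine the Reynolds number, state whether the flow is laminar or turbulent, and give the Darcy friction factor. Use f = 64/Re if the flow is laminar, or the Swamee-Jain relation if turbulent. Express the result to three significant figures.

Re ≈ 1.47×10^5; turbulent; f ≈ 0.0171

V = 4Q/(πD²) = 2.222 m/s
Re = VD/ν = 2.222·0.101/1.53×10^-6 = 1.47×10^5
Re > 4000 → turbulent; ε/D = 7.62×10^-5
Swamee-Jain: f = 0.01708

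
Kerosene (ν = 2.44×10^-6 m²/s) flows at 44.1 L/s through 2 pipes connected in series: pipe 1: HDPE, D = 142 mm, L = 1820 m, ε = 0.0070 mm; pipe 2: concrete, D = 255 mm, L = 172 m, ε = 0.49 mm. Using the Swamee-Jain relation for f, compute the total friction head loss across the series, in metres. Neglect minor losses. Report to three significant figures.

Pipe 1: V = 2.785 m/s, Re = 1.62×10^5, ε/D = 4.93×10^-5, f = 0.01658, h_1 = f(L/D)V²/2g = 83.98 m
Pipe 2: V = 0.8635 m/s, Re = 9.02×10^4, ε/D = 0.00192, f = 0.02530, h_2 = f(L/D)V²/2g = 0.6485 m
Series → Q common, losses add: H = Σh = 84.63 m

H ≈ 84.6 m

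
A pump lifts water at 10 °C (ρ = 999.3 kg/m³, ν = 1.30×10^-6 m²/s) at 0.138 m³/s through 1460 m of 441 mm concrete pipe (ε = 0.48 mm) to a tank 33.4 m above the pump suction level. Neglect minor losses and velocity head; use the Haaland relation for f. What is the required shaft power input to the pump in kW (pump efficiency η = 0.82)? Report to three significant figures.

V = 4Q/(πD²) = 0.9035 m/s; Re = 3.06×10^5; ε/D = 0.00109; f = 0.02087
h_f = f(L/D)V²/2g = 2.875 m
Total head H = z + h_f = 33.4 + 2.875 = 36.27 m
P_hyd = ρgQH = 999.3·9.81·0.138·36.27 = 49.07 kW
P_shaft = P_hyd/η = 49.07/0.82 = 59.85 kW

P_shaft ≈ 59.8 kW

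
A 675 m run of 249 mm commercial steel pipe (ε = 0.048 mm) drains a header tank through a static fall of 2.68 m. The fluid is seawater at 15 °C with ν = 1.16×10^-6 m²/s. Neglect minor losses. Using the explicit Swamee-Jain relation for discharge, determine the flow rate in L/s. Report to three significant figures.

Q ≈ 52.4 L/s

Swamee-Jain (Type II): Q = -0.965·√(gD⁵h_f/L)·ln[ε/(3.7D) + √(3.17ν²L/(gD³h_f))]
√(gD⁵h_f/L) = √(9.81·0.249⁵·2.68/675) = 0.006106
ε/(3.7D) = 5.21×10^-5; √(3.17ν²L/(gD³h_f)) = 8.42×10^-5
Q = -0.965·0.006106·ln(1.363×10^-4) = 0.05244 m³/s
Check: V = 1.08 m/s, Re = 2.31×10^5, f = 0.01676, h_f = 2.69 m ≈ 2.68 m ✓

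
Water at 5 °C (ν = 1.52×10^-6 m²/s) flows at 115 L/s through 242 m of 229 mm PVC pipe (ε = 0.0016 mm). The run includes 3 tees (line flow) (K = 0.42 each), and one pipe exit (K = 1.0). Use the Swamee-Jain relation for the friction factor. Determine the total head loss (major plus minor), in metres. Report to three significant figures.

H_L ≈ 6.61 m

V = 4Q/(πD²) = 2.792 m/s; V²/2g = 0.3974 m
Re = 4.21×10^5, ε/D = 6.99×10^-6 → f = 0.01361 (Swamee-Jain)
Major: h_f = f(L/D)·V²/2g = 0.01361·1057·0.3974 = 5.713 m
Minor: ΣK = 2.26; h_m = ΣK·V²/2g = 0.8980 m
Total H_L = 5.713 + 0.8980 = 6.611 m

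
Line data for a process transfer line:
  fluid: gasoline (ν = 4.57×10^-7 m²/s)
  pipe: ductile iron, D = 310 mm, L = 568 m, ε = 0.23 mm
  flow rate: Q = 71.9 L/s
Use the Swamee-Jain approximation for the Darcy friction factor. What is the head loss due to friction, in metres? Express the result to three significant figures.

h_f ≈ 1.61 m

V = 4Q/(πD²) = 4·0.0719/(π·0.310²) = 0.9526 m/s
Re = VD/ν = 0.9526·0.310/4.57×10^-7 = 6.46×10^5 → turbulent
ε/D = 0.23/310 = 7.42×10^-4
Swamee-Jain: f = 0.01897
h_f = f(L/D)V²/(2g) = 0.01897·(568/0.310)·0.9526²/(2·9.81) = 1.608 m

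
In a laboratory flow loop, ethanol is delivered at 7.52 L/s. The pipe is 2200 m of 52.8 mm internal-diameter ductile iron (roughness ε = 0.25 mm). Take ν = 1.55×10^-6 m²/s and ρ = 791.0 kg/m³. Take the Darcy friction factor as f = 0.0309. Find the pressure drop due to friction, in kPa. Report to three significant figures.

V = 4Q/(πD²) = 4·0.00752/(π·0.0528²) = 3.434 m/s
h_f = f(L/D)V²/(2g) = 0.03090·(2200/0.0528)·3.434²/(2·9.81) = 774.0 m
Δp = ρg·h_f = 791.0·9.81·774.0 = 6006 kPa

Δp ≈ 6010 kPa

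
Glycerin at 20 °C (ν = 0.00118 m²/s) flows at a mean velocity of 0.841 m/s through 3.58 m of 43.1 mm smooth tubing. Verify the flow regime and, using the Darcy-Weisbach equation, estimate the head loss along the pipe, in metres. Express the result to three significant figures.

h_f ≈ 6.24 m

Re = VD/ν = 0.841·0.04310/0.00118 = 30.7 → laminar (Re < 2300)
f = 64/Re = 2.083
h_f = f(L/D)V²/(2g) = 2.083·(3.58/0.04310)·0.841²/(2·9.81) = 6.239 m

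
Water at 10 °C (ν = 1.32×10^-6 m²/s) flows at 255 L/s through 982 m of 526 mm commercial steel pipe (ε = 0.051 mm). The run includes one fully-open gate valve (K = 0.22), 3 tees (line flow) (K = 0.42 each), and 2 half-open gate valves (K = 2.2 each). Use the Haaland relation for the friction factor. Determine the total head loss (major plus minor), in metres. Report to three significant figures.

V = 4Q/(πD²) = 1.173 m/s; V²/2g = 0.07019 m
Re = 4.68×10^5, ε/D = 9.70×10^-5 → f = 0.01434 (Haaland)
Major: h_f = f(L/D)·V²/2g = 0.01434·1867·0.07019 = 1.879 m
Minor: ΣK = 5.88; h_m = ΣK·V²/2g = 0.4127 m
Total H_L = 1.879 + 0.4127 = 2.292 m

H_L ≈ 2.29 m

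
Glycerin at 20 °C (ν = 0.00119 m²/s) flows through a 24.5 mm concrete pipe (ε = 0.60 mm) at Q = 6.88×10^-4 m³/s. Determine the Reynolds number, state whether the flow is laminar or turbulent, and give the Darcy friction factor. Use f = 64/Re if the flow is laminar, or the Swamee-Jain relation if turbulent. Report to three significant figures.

Re ≈ 30.0; laminar; f = 64/Re ≈ 2.13

V = 4Q/(πD²) = 1.459 m/s
Re = VD/ν = 1.459·0.0245/0.00119 = 30.0
Re < 2300 → laminar → f = 64/Re = 2.130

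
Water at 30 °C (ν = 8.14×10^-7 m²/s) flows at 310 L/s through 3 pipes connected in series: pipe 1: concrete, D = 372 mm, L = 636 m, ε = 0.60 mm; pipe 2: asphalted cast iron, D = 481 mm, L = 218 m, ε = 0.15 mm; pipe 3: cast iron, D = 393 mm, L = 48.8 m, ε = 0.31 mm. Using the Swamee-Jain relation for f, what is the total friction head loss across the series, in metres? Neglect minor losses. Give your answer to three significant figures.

Pipe 1: V = 2.852 m/s, Re = 1.30×10^6, ε/D = 0.00161, f = 0.02237, h_1 = f(L/D)V²/2g = 15.86 m
Pipe 2: V = 1.706 m/s, Re = 1.01×10^6, ε/D = 3.12×10^-4, f = 0.01586, h_2 = f(L/D)V²/2g = 1.066 m
Pipe 3: V = 2.556 m/s, Re = 1.23×10^6, ε/D = 7.89×10^-4, f = 0.01893, h_3 = f(L/D)V²/2g = 0.7823 m
Series → Q common, losses add: H = Σh = 17.71 m

H ≈ 17.7 m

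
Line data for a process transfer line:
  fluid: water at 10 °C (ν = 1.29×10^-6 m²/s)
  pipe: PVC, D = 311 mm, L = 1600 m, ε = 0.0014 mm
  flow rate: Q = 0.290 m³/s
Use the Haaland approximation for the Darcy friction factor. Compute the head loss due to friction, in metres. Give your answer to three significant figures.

h_f ≈ 45.2 m

V = 4Q/(πD²) = 4·0.290/(π·0.311²) = 3.818 m/s
Re = VD/ν = 3.818·0.311/1.29×10^-6 = 9.20×10^5 → turbulent
ε/D = 0.0014/311 = 4.50×10^-6
Haaland: f = 0.01182
h_f = f(L/D)V²/(2g) = 0.01182·(1600/0.311)·3.818²/(2·9.81) = 45.18 m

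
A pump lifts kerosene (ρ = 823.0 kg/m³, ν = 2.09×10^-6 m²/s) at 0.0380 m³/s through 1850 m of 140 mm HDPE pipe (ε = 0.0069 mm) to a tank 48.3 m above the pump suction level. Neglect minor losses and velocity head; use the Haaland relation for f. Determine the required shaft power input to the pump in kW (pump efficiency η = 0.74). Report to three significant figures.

V = 4Q/(πD²) = 2.469 m/s; Re = 1.65×10^5; ε/D = 4.93×10^-5; f = 0.01638
h_f = f(L/D)V²/2g = 67.22 m
Total head H = z + h_f = 48.3 + 67.22 = 115.5 m
P_hyd = ρgQH = 823.0·9.81·0.0380·115.5 = 35.44 kW
P_shaft = P_hyd/η = 35.44/0.74 = 47.89 kW

P_shaft ≈ 47.9 kW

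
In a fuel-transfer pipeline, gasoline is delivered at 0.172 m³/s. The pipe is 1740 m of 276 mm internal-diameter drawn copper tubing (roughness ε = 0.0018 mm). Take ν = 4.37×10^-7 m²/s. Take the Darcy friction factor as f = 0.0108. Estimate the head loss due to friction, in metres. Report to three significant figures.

V = 4Q/(πD²) = 4·0.172/(π·0.276²) = 2.875 m/s
h_f = f(L/D)V²/(2g) = 0.01080·(1740/0.276)·2.875²/(2·9.81) = 28.68 m

h_f ≈ 28.7 m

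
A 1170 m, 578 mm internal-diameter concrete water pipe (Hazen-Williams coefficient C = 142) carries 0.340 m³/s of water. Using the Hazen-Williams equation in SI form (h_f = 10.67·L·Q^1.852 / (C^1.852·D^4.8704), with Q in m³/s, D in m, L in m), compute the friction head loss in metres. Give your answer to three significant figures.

h_f = 10.67·1170·0.340^1.852 / (142^1.852·0.578^4.8704) = 2.524 m

h_f ≈ 2.52 m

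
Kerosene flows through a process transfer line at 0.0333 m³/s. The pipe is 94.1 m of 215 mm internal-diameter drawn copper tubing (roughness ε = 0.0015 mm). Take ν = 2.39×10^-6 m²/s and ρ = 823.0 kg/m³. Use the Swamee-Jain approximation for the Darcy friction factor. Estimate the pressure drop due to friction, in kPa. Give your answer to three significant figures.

V = 4Q/(πD²) = 4·0.0333/(π·0.215²) = 0.9172 m/s
Re = VD/ν = 0.9172·0.215/2.39×10^-6 = 8.25×10^4 → turbulent
ε/D = 0.0015/215 = 6.98×10^-6
Swamee-Jain: f = 0.01864
h_f = f(L/D)V²/(2g) = 0.01864·(94.1/0.215)·0.9172²/(2·9.81) = 0.3498 m
Δp = ρg·h_f = 823.0·9.81·0.3498 = 2.824 kPa

Δp ≈ 2.82 kPa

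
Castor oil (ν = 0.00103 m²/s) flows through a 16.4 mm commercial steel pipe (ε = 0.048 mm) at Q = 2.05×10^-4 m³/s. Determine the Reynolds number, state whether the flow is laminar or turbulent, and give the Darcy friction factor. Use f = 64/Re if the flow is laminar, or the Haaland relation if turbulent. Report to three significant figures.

Re ≈ 15.5; laminar; f = 64/Re ≈ 4.14

V = 4Q/(πD²) = 0.9705 m/s
Re = VD/ν = 0.9705·0.0164/0.00103 = 15.5
Re < 2300 → laminar → f = 64/Re = 4.142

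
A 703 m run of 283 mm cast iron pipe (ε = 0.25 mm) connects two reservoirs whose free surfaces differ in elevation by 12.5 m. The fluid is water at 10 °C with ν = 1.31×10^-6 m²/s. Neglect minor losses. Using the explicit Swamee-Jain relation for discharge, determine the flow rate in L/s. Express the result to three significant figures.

Q ≈ 141 L/s

Swamee-Jain (Type II): Q = -0.965·√(gD⁵h_f/L)·ln[ε/(3.7D) + √(3.17ν²L/(gD³h_f))]
√(gD⁵h_f/L) = √(9.81·0.283⁵·12.5/703) = 0.01779
ε/(3.7D) = 2.39×10^-4; √(3.17ν²L/(gD³h_f)) = 3.71×10^-5
Q = -0.965·0.01779·ln(2.758×10^-4) = 0.1407 m³/s
Check: V = 2.24 m/s, Re = 4.83×10^5, f = 0.01985, h_f = 12.6 m ≈ 12.5 m ✓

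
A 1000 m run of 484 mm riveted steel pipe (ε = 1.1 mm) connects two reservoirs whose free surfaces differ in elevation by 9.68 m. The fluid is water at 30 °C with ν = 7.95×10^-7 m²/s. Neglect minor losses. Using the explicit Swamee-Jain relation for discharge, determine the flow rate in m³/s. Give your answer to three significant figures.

Swamee-Jain (Type II): Q = -0.965·√(gD⁵h_f/L)·ln[ε/(3.7D) + √(3.17ν²L/(gD³h_f))]
√(gD⁵h_f/L) = √(9.81·0.484⁵·9.68/1000) = 0.05022
ε/(3.7D) = 6.14×10^-4; √(3.17ν²L/(gD³h_f)) = 1.36×10^-5
Q = -0.965·0.05022·ln(6.279×10^-4) = 0.3573 m³/s
Check: V = 1.94 m/s, Re = 1.18×10^6, f = 0.02444, h_f = 9.71 m ≈ 9.68 m ✓

Q ≈ 0.357 m³/s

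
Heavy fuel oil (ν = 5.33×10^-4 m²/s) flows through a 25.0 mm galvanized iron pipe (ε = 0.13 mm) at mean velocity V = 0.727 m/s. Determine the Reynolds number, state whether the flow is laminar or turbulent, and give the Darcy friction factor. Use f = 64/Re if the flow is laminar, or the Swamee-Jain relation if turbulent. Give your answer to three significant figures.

Re = VD/ν = 0.7270·0.0250/5.33×10^-4 = 34.1
Re < 2300 → laminar → f = 64/Re = 1.877

Re ≈ 34.1; laminar; f = 64/Re ≈ 1.88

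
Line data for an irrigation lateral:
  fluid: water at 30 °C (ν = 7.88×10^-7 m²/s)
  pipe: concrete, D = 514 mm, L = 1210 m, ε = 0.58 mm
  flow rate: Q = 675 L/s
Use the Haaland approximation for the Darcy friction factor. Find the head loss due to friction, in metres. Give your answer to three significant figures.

h_f ≈ 25.9 m

V = 4Q/(πD²) = 4·0.675/(π·0.514²) = 3.253 m/s
Re = VD/ν = 3.253·0.514/7.88×10^-7 = 2.12×10^6 → turbulent
ε/D = 0.58/514 = 0.00113
Haaland: f = 0.02038
h_f = f(L/D)V²/(2g) = 0.02038·(1210/0.514)·3.253²/(2·9.81) = 25.88 m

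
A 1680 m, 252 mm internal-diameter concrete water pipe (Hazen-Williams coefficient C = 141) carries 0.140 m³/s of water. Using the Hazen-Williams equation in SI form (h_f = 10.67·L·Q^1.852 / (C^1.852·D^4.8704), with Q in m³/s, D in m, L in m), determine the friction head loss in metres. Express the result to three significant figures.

h_f ≈ 40.5 m

h_f = 10.67·1680·0.140^1.852 / (141^1.852·0.252^4.8704) = 40.47 m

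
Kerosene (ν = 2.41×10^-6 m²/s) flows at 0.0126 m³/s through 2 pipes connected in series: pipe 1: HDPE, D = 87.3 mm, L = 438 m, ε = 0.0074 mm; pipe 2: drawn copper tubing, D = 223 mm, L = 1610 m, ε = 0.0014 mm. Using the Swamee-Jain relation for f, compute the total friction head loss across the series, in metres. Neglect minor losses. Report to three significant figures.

Pipe 1: V = 2.105 m/s, Re = 7.63×10^4, ε/D = 8.48×10^-5, f = 0.01935, h_1 = f(L/D)V²/2g = 21.93 m
Pipe 2: V = 0.3226 m/s, Re = 2.99×10^4, ε/D = 6.28×10^-6, f = 0.02342, h_2 = f(L/D)V²/2g = 0.8969 m
Series → Q common, losses add: H = Σh = 22.83 m

H ≈ 22.8 m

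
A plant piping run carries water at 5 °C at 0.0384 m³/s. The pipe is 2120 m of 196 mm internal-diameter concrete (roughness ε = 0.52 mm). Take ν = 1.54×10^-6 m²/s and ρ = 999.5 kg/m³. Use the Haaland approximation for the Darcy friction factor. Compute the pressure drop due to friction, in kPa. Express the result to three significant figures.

V = 4Q/(πD²) = 4·0.0384/(π·0.196²) = 1.273 m/s
Re = VD/ν = 1.273·0.196/1.54×10^-6 = 1.62×10^5 → turbulent
ε/D = 0.52/196 = 0.00265
Haaland: f = 0.02613
h_f = f(L/D)V²/(2g) = 0.02613·(2120/0.196)·1.273²/(2·9.81) = 23.34 m
Δp = ρg·h_f = 999.5·9.81·23.34 = 228.8 kPa

Δp ≈ 229 kPa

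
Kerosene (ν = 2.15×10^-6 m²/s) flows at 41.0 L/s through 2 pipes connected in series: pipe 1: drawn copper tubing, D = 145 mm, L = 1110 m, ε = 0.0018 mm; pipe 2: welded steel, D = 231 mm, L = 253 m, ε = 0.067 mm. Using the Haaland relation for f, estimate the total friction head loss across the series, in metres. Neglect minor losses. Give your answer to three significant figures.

H ≈ 39.8 m

Pipe 1: V = 2.483 m/s, Re = 1.67×10^5, ε/D = 1.24×10^-5, f = 0.01612, h_1 = f(L/D)V²/2g = 38.76 m
Pipe 2: V = 0.9783 m/s, Re = 1.05×10^5, ε/D = 2.90×10^-4, f = 0.01901, h_2 = f(L/D)V²/2g = 1.015 m
Series → Q common, losses add: H = Σh = 39.78 m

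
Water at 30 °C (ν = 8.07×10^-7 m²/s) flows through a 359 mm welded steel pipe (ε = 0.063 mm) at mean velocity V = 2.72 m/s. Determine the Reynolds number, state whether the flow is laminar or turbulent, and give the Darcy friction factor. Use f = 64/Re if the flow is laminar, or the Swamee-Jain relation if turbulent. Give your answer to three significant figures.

Re ≈ 1.21×10^6; turbulent; f ≈ 0.0143

Re = VD/ν = 2.720·0.359/8.07×10^-7 = 1.21×10^6
Re > 4000 → turbulent; ε/D = 1.75×10^-4
Swamee-Jain: f = 0.01434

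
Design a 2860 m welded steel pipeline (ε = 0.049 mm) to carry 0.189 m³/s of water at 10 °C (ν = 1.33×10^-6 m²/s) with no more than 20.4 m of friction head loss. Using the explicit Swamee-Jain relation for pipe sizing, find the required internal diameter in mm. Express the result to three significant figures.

D ≈ 365 mm

Swamee-Jain (Type III): D = 0.66·[ε^1.25·(LQ²/(gh_f))^4.75 + ν·Q^9.4·(L/(gh_f))^5.2]^0.04
LQ²/(gh_f) = 0.5105; L/(gh_f) = 14.29
Term 1 = ε^1.25·(…)^4.75 = 1.68×10^-7; Term 2 = ν·Q^9.4·(…)^5.2 = 2.13×10^-7
D = 0.66·(1.68×10^-7 + 2.13×10^-7)^0.04 = 0.3654 m = 365 mm
Check: V = 1.80 m/s, Re = 4.95×10^5, f = 0.01487, h_f = 19.3 m ≈ 20.4 m ✓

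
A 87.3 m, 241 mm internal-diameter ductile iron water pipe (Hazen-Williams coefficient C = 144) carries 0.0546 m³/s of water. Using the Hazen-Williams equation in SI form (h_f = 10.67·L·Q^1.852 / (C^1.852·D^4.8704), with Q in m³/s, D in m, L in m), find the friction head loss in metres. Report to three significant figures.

h_f ≈ 0.440 m

h_f = 10.67·87.3·0.0546^1.852 / (144^1.852·0.241^4.8704) = 0.4395 m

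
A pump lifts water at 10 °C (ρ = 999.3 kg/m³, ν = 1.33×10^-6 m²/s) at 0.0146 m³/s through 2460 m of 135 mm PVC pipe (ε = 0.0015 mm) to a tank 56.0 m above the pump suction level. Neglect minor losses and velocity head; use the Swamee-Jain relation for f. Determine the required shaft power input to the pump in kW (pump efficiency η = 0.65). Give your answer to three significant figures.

P_shaft ≈ 16.1 kW

V = 4Q/(πD²) = 1.020 m/s; Re = 1.04×10^5; ε/D = 1.11×10^-5; f = 0.01780
h_f = f(L/D)V²/2g = 17.20 m
Total head H = z + h_f = 56.0 + 17.20 = 73.20 m
P_hyd = ρgQH = 999.3·9.81·0.0146·73.20 = 10.48 kW
P_shaft = P_hyd/η = 10.48/0.65 = 16.12 kW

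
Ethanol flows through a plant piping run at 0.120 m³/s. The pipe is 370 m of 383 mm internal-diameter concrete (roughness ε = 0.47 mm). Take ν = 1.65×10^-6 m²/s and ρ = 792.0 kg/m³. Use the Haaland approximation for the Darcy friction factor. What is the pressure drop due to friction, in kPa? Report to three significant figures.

V = 4Q/(πD²) = 4·0.120/(π·0.383²) = 1.042 m/s
Re = VD/ν = 1.042·0.383/1.65×10^-6 = 2.42×10^5 → turbulent
ε/D = 0.47/383 = 0.00123
Haaland: f = 0.02160
h_f = f(L/D)V²/(2g) = 0.02160·(370/0.383)·1.042²/(2·9.81) = 1.154 m
Δp = ρg·h_f = 792.0·9.81·1.154 = 8.965 kPa

Δp ≈ 8.96 kPa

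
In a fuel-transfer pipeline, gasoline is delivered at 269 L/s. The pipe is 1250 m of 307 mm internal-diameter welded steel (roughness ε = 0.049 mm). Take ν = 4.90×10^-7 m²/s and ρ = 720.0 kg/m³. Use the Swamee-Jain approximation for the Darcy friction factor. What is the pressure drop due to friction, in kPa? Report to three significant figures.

V = 4Q/(πD²) = 4·0.269/(π·0.307²) = 3.634 m/s
Re = VD/ν = 3.634·0.307/4.90×10^-7 = 2.28×10^6 → turbulent
ε/D = 0.049/307 = 1.60×10^-4
Swamee-Jain: f = 0.01373
h_f = f(L/D)V²/(2g) = 0.01373·(1250/0.307)·3.634²/(2·9.81) = 37.62 m
Δp = ρg·h_f = 720.0·9.81·37.62 = 265.8 kPa

Δp ≈ 266 kPa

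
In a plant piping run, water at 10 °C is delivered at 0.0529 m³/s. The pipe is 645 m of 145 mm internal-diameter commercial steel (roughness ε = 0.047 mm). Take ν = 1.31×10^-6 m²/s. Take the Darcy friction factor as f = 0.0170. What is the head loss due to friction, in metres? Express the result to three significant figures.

h_f ≈ 39.6 m

V = 4Q/(πD²) = 4·0.0529/(π·0.145²) = 3.204 m/s
h_f = f(L/D)V²/(2g) = 0.01700·(645/0.145)·3.204²/(2·9.81) = 39.55 m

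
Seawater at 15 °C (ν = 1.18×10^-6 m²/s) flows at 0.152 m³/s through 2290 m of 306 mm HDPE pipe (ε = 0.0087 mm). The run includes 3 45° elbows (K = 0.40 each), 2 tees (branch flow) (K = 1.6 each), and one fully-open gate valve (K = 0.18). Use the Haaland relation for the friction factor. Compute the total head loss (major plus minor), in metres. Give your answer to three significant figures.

H_L ≈ 22.6 m

V = 4Q/(πD²) = 2.067 m/s; V²/2g = 0.2177 m
Re = 5.36×10^5, ε/D = 2.84×10^-5 → f = 0.01326 (Haaland)
Major: h_f = f(L/D)·V²/2g = 0.01326·7484·0.2177 = 21.61 m
Minor: ΣK = 4.58; h_m = ΣK·V²/2g = 0.9972 m
Total H_L = 21.61 + 0.9972 = 22.60 m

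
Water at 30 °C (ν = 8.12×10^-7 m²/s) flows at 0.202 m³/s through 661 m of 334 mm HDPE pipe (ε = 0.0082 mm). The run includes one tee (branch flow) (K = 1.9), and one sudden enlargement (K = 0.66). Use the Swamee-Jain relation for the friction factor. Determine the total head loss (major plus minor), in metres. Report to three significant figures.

V = 4Q/(πD²) = 2.306 m/s; V²/2g = 0.2709 m
Re = 9.48×10^5, ε/D = 2.46×10^-5 → f = 0.01227 (Swamee-Jain)
Major: h_f = f(L/D)·V²/2g = 0.01227·1979·0.2709 = 6.578 m
Minor: ΣK = 2.56; h_m = ΣK·V²/2g = 0.6936 m
Total H_L = 6.578 + 0.6936 = 7.271 m

H_L ≈ 7.27 m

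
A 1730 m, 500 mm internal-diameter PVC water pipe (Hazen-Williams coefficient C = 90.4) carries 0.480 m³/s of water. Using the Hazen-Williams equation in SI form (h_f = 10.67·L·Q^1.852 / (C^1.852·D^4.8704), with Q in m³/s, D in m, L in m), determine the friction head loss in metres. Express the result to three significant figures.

h_f = 10.67·1730·0.480^1.852 / (90.4^1.852·0.500^4.8704) = 33.05 m

h_f ≈ 33.1 m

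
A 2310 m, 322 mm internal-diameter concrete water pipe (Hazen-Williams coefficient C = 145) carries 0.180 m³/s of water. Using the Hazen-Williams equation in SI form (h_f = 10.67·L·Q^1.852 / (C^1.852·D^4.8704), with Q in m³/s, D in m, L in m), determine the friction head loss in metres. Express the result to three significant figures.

h_f ≈ 25.5 m

h_f = 10.67·2310·0.180^1.852 / (145^1.852·0.322^4.8704) = 25.51 m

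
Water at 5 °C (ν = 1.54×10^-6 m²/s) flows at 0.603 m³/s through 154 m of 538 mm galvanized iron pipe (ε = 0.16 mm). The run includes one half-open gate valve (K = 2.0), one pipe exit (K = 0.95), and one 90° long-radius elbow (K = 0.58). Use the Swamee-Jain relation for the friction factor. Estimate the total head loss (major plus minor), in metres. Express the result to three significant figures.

V = 4Q/(πD²) = 2.653 m/s; V²/2g = 0.3586 m
Re = 9.27×10^5, ε/D = 2.97×10^-4 → f = 0.01579 (Swamee-Jain)
Major: h_f = f(L/D)·V²/2g = 0.01579·286.2·0.3586 = 1.621 m
Minor: ΣK = 3.53; h_m = ΣK·V²/2g = 1.266 m
Total H_L = 1.621 + 1.266 = 2.886 m

H_L ≈ 2.89 m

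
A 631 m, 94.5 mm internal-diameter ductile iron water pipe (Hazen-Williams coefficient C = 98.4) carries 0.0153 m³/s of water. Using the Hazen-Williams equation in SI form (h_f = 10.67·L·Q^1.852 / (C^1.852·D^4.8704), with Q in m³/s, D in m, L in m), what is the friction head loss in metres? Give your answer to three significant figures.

h_f ≈ 58.2 m

h_f = 10.67·631·0.0153^1.852 / (98.4^1.852·0.0945^4.8704) = 58.25 m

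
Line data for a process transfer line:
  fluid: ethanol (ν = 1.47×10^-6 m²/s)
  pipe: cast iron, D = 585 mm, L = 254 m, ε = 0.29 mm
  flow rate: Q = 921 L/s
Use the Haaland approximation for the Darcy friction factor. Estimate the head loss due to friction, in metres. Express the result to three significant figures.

h_f ≈ 4.42 m

V = 4Q/(πD²) = 4·0.921/(π·0.585²) = 3.427 m/s
Re = VD/ν = 3.427·0.585/1.47×10^-6 = 1.36×10^6 → turbulent
ε/D = 0.29/585 = 4.96×10^-4
Haaland: f = 0.01703
h_f = f(L/D)V²/(2g) = 0.01703·(254/0.585)·3.427²/(2·9.81) = 4.425 m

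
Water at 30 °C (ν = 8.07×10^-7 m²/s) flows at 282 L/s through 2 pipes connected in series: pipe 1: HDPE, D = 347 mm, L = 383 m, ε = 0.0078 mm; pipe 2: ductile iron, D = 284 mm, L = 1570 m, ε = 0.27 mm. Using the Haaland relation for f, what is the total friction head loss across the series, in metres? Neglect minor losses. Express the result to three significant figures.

H ≈ 115 m

Pipe 1: V = 2.982 m/s, Re = 1.28×10^6, ε/D = 2.25×10^-5, f = 0.01162, h_1 = f(L/D)V²/2g = 5.810 m
Pipe 2: V = 4.452 m/s, Re = 1.57×10^6, ε/D = 9.51×10^-4, f = 0.01961, h_2 = f(L/D)V²/2g = 109.5 m
Series → Q common, losses add: H = Σh = 115.3 m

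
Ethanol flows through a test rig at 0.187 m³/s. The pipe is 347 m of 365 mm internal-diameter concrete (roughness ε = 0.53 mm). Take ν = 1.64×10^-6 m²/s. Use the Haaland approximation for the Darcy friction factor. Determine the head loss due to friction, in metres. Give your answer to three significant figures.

V = 4Q/(πD²) = 4·0.187/(π·0.365²) = 1.787 m/s
Re = VD/ν = 1.787·0.365/1.64×10^-6 = 3.98×10^5 → turbulent
ε/D = 0.53/365 = 0.00145
Haaland: f = 0.02209
h_f = f(L/D)V²/(2g) = 0.02209·(347/0.365)·1.787²/(2·9.81) = 3.419 m

h_f ≈ 3.42 m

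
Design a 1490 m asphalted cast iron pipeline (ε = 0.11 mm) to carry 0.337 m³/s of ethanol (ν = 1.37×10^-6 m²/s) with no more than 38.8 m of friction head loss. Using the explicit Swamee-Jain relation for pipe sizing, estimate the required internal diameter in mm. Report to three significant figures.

D ≈ 362 mm

Swamee-Jain (Type III): D = 0.66·[ε^1.25·(LQ²/(gh_f))^4.75 + ν·Q^9.4·(L/(gh_f))^5.2]^0.04
LQ²/(gh_f) = 0.4446; L/(gh_f) = 3.915
Term 1 = ε^1.25·(…)^4.75 = 2.40×10^-7; Term 2 = ν·Q^9.4·(…)^5.2 = 6.00×10^-8
D = 0.66·(2.40×10^-7 + 6.00×10^-8)^0.04 = 0.3619 m = 362 mm
Check: V = 3.28 m/s, Re = 8.65×10^5, f = 0.01589, h_f = 35.8 m ≈ 38.8 m ✓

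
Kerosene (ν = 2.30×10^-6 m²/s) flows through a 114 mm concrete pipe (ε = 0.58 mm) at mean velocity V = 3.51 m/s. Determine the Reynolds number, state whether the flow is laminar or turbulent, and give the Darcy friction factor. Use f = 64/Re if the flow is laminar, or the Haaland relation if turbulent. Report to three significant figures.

Re = VD/ν = 3.510·0.114/2.30×10^-6 = 1.74×10^5
Re > 4000 → turbulent; ε/D = 0.00509
Haaland: f = 0.03108

Re ≈ 1.74×10^5; turbulent; f ≈ 0.0311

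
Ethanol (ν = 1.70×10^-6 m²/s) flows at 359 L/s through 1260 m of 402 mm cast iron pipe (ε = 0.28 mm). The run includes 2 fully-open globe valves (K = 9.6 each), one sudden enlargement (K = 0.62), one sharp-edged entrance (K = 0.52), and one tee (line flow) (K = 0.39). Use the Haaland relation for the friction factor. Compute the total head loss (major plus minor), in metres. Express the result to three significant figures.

H_L ≈ 32.2 m

V = 4Q/(πD²) = 2.828 m/s; V²/2g = 0.4078 m
Re = 6.69×10^5, ε/D = 6.97×10^-4 → f = 0.01856 (Haaland)
Major: h_f = f(L/D)·V²/2g = 0.01856·3134·0.4078 = 23.72 m
Minor: ΣK = 20.7; h_m = ΣK·V²/2g = 8.453 m
Total H_L = 23.72 + 8.453 = 32.17 m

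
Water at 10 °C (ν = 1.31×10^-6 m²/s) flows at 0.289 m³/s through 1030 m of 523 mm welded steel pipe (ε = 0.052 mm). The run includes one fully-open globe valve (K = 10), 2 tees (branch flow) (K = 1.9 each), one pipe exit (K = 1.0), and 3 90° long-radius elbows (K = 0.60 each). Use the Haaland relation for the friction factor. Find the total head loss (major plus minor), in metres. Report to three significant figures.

V = 4Q/(πD²) = 1.345 m/s; V²/2g = 0.09224 m
Re = 5.37×10^5, ε/D = 9.94×10^-5 → f = 0.01414 (Haaland)
Major: h_f = f(L/D)·V²/2g = 0.01414·1969·0.09224 = 2.569 m
Minor: ΣK = 16.6; h_m = ΣK·V²/2g = 1.531 m
Total H_L = 2.569 + 1.531 = 4.100 m

H_L ≈ 4.10 m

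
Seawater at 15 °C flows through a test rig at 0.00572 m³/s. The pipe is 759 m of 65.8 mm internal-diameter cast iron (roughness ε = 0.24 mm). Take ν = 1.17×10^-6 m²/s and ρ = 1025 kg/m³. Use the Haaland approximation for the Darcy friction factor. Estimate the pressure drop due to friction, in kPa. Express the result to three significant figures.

Δp ≈ 482 kPa

V = 4Q/(πD²) = 4·0.00572/(π·0.0658²) = 1.682 m/s
Re = VD/ν = 1.682·0.0658/1.17×10^-6 = 9.46×10^4 → turbulent
ε/D = 0.24/65.8 = 0.00365
Haaland: f = 0.02881
h_f = f(L/D)V²/(2g) = 0.02881·(759/0.0658)·1.682²/(2·9.81) = 47.93 m
Δp = ρg·h_f = 1025·9.81·47.93 = 481.9 kPa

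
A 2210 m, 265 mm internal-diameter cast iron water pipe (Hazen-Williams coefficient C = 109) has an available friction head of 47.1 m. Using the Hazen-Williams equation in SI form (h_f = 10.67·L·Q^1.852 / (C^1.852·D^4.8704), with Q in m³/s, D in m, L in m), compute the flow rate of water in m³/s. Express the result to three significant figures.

Q ≈ 0.116 m³/s

Rearranging: Q = [h_f·C^1.852·D^4.8704 / (10.67·L)]^(1/1.852)
Q = [47.1·109^1.852·0.265^4.8704 / (10.67·2210)]^0.540 = 0.1156 m³/s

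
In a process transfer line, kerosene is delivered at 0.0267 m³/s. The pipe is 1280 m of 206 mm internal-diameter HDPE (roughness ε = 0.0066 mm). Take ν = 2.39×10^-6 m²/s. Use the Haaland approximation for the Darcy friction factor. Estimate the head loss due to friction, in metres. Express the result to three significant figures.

h_f ≈ 3.94 m

V = 4Q/(πD²) = 4·0.0267/(π·0.206²) = 0.8011 m/s
Re = VD/ν = 0.8011·0.206/2.39×10^-6 = 6.90×10^4 → turbulent
ε/D = 0.0066/206 = 3.20×10^-5
Haaland: f = 0.01939
h_f = f(L/D)V²/(2g) = 0.01939·(1280/0.206)·0.8011²/(2·9.81) = 3.940 m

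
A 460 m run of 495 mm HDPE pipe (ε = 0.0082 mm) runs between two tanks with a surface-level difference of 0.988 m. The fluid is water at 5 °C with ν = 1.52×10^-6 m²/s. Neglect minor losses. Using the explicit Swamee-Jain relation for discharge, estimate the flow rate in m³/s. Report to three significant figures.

Q ≈ 0.236 m³/s

Swamee-Jain (Type II): Q = -0.965·√(gD⁵h_f/L)·ln[ε/(3.7D) + √(3.17ν²L/(gD³h_f))]
√(gD⁵h_f/L) = √(9.81·0.495⁵·0.988/460) = 0.02502
ε/(3.7D) = 4.48×10^-6; √(3.17ν²L/(gD³h_f)) = 5.35×10^-5
Q = -0.965·0.02502·ln(5.801×10^-5) = 0.2356 m³/s
Check: V = 1.22 m/s, Re = 3.99×10^5, f = 0.01387, h_f = 0.984 m ≈ 0.988 m ✓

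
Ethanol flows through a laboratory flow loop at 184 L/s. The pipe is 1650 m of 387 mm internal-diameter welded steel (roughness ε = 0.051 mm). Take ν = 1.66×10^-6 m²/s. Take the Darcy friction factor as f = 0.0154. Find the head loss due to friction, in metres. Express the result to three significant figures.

V = 4Q/(πD²) = 4·0.184/(π·0.387²) = 1.564 m/s
h_f = f(L/D)V²/(2g) = 0.01540·(1650/0.387)·1.564²/(2·9.81) = 8.189 m

h_f ≈ 8.19 m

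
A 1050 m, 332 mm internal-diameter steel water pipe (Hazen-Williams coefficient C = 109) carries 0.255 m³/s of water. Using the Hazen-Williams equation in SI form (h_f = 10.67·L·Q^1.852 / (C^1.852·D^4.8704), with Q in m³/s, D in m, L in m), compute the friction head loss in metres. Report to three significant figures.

h_f = 10.67·1050·0.255^1.852 / (109^1.852·0.332^4.8704) = 32.30 m

h_f ≈ 32.3 m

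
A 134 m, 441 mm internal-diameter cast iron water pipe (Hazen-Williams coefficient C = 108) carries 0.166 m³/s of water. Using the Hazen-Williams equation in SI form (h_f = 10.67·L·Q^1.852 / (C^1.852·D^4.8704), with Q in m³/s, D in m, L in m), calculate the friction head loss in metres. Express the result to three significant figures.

h_f = 10.67·134·0.166^1.852 / (108^1.852·0.441^4.8704) = 0.4750 m

h_f ≈ 0.475 m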